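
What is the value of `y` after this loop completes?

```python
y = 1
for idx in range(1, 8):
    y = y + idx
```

Start at 1, add 1 through 7
`y` takes the values: 1 → 2 → 4 → 7 → 11 → 16 → 22 → 29

Answer: 29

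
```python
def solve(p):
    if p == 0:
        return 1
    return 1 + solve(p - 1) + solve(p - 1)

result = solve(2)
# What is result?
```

solve(p) = 1 + 2·solve(p-1), solve(0)=1. Closed form: (1+1)·2^2 - 1 = 7.

Answer: 7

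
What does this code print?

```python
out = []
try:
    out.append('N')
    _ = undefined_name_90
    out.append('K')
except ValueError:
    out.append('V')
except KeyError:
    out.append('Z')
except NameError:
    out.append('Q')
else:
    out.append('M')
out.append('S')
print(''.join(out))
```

Execution trace: 'N' (try body) → 'Q' (except NameError) → 'S' (after the try/except). Output: NQS

Answer: NQS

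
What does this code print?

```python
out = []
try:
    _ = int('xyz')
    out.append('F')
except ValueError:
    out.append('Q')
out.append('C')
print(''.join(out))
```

Execution trace: 'Q' (except ValueError) → 'C' (after the try/except). Output: QC

Answer: QC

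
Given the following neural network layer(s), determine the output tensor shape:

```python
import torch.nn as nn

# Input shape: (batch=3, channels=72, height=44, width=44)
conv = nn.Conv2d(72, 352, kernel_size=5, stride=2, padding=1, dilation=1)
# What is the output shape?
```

Input: (3, 72, 44, 44) -> Output: (3, 352, 21, 21)

Answer: (3, 352, 21, 21)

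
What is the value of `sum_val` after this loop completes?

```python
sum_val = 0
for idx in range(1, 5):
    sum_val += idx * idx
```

Sum of squares 1² to 4² = 30
`sum_val` takes the values: 0 → 1 → 5 → 14 → 30

Answer: 30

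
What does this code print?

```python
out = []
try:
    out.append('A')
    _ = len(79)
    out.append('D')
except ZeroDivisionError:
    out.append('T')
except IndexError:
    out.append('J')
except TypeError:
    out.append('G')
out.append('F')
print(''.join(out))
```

Execution trace: 'A' (try body) → 'G' (except TypeError) → 'F' (after the try/except). Output: AGF

Answer: AGF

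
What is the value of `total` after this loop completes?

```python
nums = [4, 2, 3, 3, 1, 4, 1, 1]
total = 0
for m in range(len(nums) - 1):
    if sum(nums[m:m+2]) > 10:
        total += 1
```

Count windows with sum > 10
`total` takes the values: 0

Answer: 0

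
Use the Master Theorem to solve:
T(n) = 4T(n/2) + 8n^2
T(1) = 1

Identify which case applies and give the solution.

a=4, b=2, f(n)=8n^2. log_2(4) = 2. Since c=2 = 2, Case 2 applies: T(n) = Θ(n^log_b(a) · log n) = O(n^2 log n).

Answer: O(n^2 log n) - Case 2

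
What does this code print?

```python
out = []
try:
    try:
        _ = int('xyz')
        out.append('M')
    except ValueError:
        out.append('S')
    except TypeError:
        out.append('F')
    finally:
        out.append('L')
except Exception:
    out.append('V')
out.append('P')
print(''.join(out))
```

Execution trace: 'S' (inner except ValueError) → 'L' (inner finally) → 'P' (after the try/except). Output: SLP

Answer: SLP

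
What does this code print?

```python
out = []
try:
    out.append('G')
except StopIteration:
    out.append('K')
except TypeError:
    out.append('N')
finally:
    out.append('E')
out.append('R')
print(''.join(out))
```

Execution trace: 'G' (try body, no exception) → 'E' (finally) → 'R' (after the try/except). Output: GER

Answer: GER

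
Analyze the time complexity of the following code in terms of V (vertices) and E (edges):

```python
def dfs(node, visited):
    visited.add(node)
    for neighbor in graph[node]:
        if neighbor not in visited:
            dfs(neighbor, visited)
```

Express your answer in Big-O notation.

This is Depth-first search (recursive). Time complexity: O(V + E).

Answer: O(V + E)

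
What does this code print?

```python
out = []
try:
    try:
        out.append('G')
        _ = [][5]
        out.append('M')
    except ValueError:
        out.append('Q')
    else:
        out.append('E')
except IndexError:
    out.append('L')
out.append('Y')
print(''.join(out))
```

Execution trace: 'G' (try body) → 'L' (outer except IndexError) → 'Y' (after the try/except). Output: GLY

Answer: GLY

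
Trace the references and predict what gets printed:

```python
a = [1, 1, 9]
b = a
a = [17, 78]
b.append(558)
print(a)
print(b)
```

Key concept: rebinding vs mutation: a is rebound to a new list, b still points at the original.
Step by step:
`a = [1, 1, 9]` → a = [1, 1, 9]
`b = a` → b = [1, 1, 9] (same object as a)
`a = [17, 78]` → a = [17, 78]
`b.append(558)` → b = [1, 1, 9, 558]
`print(a)` → prints [17, 78]
`print(b)` → prints [1, 1, 9, 558]

Answer:
[17, 78]
[1, 1, 9, 558]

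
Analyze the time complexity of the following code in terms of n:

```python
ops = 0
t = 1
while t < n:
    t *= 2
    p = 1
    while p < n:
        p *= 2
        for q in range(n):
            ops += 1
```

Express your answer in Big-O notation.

Each loop level contributes: log n × log n × n. Multiplying the contributions gives O(n log² n).

Answer: O(n log² n)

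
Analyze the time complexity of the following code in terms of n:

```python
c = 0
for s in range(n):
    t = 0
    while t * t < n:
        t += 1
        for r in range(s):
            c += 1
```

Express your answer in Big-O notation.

Each loop level contributes: n × √n × n. Multiplying the contributions gives O(n^2√n).

Answer: O(n^2√n)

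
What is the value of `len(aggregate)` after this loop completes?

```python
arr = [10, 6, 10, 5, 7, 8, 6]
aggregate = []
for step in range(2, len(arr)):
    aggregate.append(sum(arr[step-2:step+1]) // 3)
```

Number of 3-element averages
`aggregate` takes the values: [] → [8] → [8, 7] → [8, 7, 7] → [8, 7, 7, 6] → [8, 7, 7, 6, 7]
So `len(aggregate)` = 5

Answer: 5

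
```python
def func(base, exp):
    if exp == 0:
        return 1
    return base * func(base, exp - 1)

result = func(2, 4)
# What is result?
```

func(2, 4) = 2 * 2 * 2 * 2 = 16

Answer: 16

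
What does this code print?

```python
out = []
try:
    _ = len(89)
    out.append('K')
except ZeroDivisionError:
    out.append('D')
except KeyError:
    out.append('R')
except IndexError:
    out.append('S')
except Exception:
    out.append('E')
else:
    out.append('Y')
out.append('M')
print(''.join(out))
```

Execution trace: 'E' (except Exception) → 'M' (after the try/except). Output: EM

Answer: EM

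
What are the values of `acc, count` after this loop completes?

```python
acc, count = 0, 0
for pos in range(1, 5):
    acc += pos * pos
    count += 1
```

Sum of squares and count
`acc, count` takes the values: (0, 0) → (1, 0) → (1, 1) → (5, 1) → (5, 2) → (14, 2) → (14, 3) → (30, 3) → (30, 4)

Answer: 30, 4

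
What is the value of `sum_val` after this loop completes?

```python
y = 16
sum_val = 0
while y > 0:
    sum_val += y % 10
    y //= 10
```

Sum digits of 16
`sum_val` takes the values: 0 → 6 → 7

Answer: 7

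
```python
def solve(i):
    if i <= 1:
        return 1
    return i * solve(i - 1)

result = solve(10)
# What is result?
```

solve(10) = 10 * 9 * 8 * 7 * 6 * 5 * 4 * 3 * 2 * 1 = 3628800

Answer: 3628800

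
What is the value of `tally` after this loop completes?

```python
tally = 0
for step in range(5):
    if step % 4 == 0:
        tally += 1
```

Count numbers divisible by 4 in range(5)
`tally` takes the values: 0 → 1 → 2

Answer: 2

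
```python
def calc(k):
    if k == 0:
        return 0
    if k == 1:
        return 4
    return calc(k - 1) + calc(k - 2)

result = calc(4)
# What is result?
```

Build up from base cases: calc(0)=0, calc(1)=4, calc(2)=4, calc(3)=8, calc(4)=12

Answer: 12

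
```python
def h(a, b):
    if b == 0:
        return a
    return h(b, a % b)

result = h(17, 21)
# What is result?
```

h(17, 21) -> h(21, 17) -> h(17, 4) -> h(4, 1) -> h(1, 0) -> 1

Answer: 1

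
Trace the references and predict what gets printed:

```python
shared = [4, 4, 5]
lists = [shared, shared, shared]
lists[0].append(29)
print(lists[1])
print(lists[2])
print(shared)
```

Key concept: list of same reference.
Step by step:
`shared = [4, 4, 5]` → shared = [4, 4, 5]
`lists = [shared, shared, shared]` → lists = [[4, 4, 5], [4, 4, 5], [4, 4, 5]]
`lists[0].append(29)` → shared = [4, 4, 5, 29]; lists = [[4, 4, 5, 29], [4, 4, 5, 29], [4, 4, 5, 29]]
`print(lists[1])` → prints [4, 4, 5, 29]
`print(lists[2])` → prints [4, 4, 5, 29]
`print(shared)` → prints [4, 4, 5, 29]

Answer:
[4, 4, 5, 29]
[4, 4, 5, 29]
[4, 4, 5, 29]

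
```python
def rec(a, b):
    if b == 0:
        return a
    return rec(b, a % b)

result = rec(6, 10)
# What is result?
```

rec(6, 10) -> rec(10, 6) -> rec(6, 4) -> rec(4, 2) -> rec(2, 0) -> 2

Answer: 2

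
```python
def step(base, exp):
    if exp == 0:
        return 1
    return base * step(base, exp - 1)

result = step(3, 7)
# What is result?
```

step(3, 7) = 3 * 3 * 3 * 3 * 3 * 3 * 3 = 2187

Answer: 2187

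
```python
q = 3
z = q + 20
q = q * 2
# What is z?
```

Trace:
`q = 3` → q = 3
`z = q + 20` → z = 23
`q = q * 2` → q = 6
So z = 23

Answer: 23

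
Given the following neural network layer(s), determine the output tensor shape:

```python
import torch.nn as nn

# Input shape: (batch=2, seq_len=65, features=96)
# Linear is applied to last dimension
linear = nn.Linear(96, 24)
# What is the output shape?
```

Input: (2, 65, 96) -> Output: (2, 65, 24)

Answer: (2, 65, 24)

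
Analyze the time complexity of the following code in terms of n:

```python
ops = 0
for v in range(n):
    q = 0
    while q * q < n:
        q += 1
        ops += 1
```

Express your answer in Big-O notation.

Each loop level contributes: n × √n. Multiplying the contributions gives O(n√n).

Answer: O(n√n)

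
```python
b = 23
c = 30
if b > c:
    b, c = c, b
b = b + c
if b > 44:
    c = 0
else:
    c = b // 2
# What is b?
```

Trace:
`b = 23` → b = 23
`c = 30` → c = 30
`if b > c: ...` → b > c is False → no variable changes
`b = b + c` → b = 53
`if b > 44: ...` → b > 44 is True → c = 0
So b = 53

Answer: 53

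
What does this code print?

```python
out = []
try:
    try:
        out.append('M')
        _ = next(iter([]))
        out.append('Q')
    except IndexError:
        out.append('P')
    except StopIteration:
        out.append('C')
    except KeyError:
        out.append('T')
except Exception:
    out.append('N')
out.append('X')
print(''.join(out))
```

Execution trace: 'M' (inner try body) → 'C' (inner except StopIteration) → 'X' (after the try/except). Output: MCX

Answer: MCX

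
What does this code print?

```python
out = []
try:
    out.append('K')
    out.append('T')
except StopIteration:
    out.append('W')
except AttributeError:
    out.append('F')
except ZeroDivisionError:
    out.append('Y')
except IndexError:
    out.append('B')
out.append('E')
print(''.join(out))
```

Execution trace: 'K' (try body) → 'T' (try body, no exception) → 'E' (after the try/except). Output: KTE

Answer: KTE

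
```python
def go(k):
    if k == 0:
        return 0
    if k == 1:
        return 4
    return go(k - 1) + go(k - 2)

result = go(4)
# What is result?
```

Build up from base cases: go(0)=0, go(1)=4, go(2)=4, go(3)=8, go(4)=12

Answer: 12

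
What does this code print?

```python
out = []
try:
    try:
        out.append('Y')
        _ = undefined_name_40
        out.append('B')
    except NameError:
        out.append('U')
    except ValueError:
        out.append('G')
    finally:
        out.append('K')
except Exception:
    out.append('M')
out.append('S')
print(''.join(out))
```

Execution trace: 'Y' (inner try body) → 'U' (inner except NameError) → 'K' (inner finally) → 'S' (after the try/except). Output: YUKS

Answer: YUKS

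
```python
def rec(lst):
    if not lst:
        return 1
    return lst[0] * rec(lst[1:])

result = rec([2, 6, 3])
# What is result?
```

Product over [2, 6, 3] = 2 * 6 * 3 = 36

Answer: 36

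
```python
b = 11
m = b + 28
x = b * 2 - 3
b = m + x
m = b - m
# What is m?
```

Trace:
`b = 11` → b = 11
`m = b + 28` → m = 39
`x = b * 2 - 3` → x = 19
`b = m + x` → b = 58
`m = b - m` → m = 19
So m = 19

Answer: 19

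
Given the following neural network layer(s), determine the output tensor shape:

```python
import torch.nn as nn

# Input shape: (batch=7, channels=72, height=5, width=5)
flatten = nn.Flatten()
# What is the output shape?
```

Input: (7, 72, 5, 5) -> Output: (7, 1800)

Answer: (7, 1800)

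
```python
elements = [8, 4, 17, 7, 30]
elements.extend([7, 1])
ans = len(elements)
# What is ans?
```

Trace:
`elements = [8, 4, 17, 7, 30]` → elements = [8, 4, 17, 7, 30]
`elements.extend([7, 1])` → elements = [8, 4, 17, 7, 30, 7, 1]
`ans = len(elements)` → ans = 7
So ans = 7

Answer: 7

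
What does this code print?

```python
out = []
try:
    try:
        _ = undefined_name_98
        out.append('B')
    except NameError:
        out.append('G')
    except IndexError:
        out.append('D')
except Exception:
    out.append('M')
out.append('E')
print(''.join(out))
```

Execution trace: 'G' (inner except NameError) → 'E' (after the try/except). Output: GE

Answer: GE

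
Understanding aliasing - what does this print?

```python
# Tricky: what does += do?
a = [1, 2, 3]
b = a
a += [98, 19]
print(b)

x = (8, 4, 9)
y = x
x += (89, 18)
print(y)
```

Key concept: += behavior differs for mutable vs immutable.
Step by step:
`a = [1, 2, 3]` → a = [1, 2, 3]
`b = a` → b = [1, 2, 3] (same object as a)
`a += [98, 19]` → a = [1, 2, 3, 98, 19] (same object as b); b = [1, 2, 3, 98, 19] (same object as a)
`print(b)` → prints [1, 2, 3, 98, 19]
`x = (8, 4, 9)` → x = (8, 4, 9)
`y = x` → y = (8, 4, 9)
`x += (89, 18)` → x = (8, 4, 9, 89, 18)
`print(y)` → prints (8, 4, 9)

Answer:
[1, 2, 3, 98, 19]
(8, 4, 9)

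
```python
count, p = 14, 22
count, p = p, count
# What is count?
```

Trace:
`count, p = 14, 22` → count = 14; p = 22
`count, p = p, count` → count = 22; p = 14
So count = 22

Answer: 22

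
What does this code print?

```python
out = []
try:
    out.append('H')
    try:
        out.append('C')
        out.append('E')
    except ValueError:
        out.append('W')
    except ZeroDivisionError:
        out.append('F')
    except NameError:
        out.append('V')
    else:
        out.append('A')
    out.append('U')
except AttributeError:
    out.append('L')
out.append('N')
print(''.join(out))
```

Execution trace: 'H' (try body) → 'C' (inner try body) → 'E' (inner try body, no exception) → 'A' (inner else) → 'U' (try body, no exception) → 'N' (after the try/except). Output: HCEAUN

Answer: HCEAUN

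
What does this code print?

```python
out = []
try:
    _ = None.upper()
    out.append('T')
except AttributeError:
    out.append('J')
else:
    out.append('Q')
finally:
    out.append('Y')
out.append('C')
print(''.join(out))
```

Execution trace: 'J' (except AttributeError) → 'Y' (finally) → 'C' (after the try/except). Output: JYC

Answer: JYC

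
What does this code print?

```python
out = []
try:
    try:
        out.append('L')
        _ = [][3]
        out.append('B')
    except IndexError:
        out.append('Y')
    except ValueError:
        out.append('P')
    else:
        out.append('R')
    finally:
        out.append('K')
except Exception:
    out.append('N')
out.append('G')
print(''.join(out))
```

Execution trace: 'L' (inner try body) → 'Y' (inner except IndexError) → 'K' (inner finally) → 'G' (after the try/except). Output: LYKG

Answer: LYKG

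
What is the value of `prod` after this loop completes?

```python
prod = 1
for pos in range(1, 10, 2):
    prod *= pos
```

Product of 1, 3, 5, ... up to 9
`prod` takes the values: 1 → 3 → 15 → 105 → 945

Answer: 945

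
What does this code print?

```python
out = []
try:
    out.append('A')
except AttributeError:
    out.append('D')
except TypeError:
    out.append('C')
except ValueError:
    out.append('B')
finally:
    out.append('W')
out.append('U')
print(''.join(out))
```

Execution trace: 'A' (try body, no exception) → 'W' (finally) → 'U' (after the try/except). Output: AWU

Answer: AWU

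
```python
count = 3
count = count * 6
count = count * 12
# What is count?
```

Trace:
`count = 3` → count = 3
`count = count * 6` → count = 18
`count = count * 12` → count = 216
So count = 216

Answer: 216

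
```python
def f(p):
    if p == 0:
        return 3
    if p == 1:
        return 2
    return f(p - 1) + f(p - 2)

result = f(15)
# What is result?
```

Build up from base cases: f(0)=3, f(1)=2, f(2)=5, f(3)=7, f(4)=12, f(5)=19, f(6)=31, ..., f(15)=2351

Answer: 2351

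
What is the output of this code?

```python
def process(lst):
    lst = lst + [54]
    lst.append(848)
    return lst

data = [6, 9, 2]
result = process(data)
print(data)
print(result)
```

Key concept: rebinding parameter vs mutation.
Step by step:
`data = [6, 9, 2]` → data = [6, 9, 2]
`result = process(data)` → result = [6, 9, 2, 54, 848]
`print(data)` → prints [6, 9, 2]
`print(result)` → prints [6, 9, 2, 54, 848]

Answer:
[6, 9, 2]
[6, 9, 2, 54, 848]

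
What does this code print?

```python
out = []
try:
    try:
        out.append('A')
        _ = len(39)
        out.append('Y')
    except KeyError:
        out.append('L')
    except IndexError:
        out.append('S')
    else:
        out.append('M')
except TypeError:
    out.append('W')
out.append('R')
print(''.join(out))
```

Execution trace: 'A' (try body) → 'W' (outer except TypeError) → 'R' (after the try/except). Output: AWR

Answer: AWR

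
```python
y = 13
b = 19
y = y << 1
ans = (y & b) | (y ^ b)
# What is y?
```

Trace:
`y = 13` → y = 13
`b = 19` → b = 19
`y = y << 1` → y = 26
`ans = (y & b) | (y ^ b)` → ans = 27
So y = 26

Answer: 26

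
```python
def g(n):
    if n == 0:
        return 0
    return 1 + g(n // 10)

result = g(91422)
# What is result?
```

Count of digits of 91422: 5

Answer: 5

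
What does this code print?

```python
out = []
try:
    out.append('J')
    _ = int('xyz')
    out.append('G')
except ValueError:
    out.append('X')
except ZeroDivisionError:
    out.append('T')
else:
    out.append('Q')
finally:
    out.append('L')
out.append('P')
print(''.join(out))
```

Execution trace: 'J' (try body) → 'X' (except ValueError) → 'L' (finally) → 'P' (after the try/except). Output: JXLP

Answer: JXLP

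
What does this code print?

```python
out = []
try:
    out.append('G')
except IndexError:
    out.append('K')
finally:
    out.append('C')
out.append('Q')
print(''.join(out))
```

Execution trace: 'G' (try body, no exception) → 'C' (finally) → 'Q' (after the try/except). Output: GCQ

Answer: GCQ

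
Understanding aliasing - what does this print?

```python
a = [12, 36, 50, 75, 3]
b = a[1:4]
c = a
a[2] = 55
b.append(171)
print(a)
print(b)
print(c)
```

Key concept: slice vs alias.
Step by step:
`a = [12, 36, 50, 75, 3]` → a = [12, 36, 50, 75, 3]
`b = a[1:4]` → b = [36, 50, 75]
`c = a` → c = [12, 36, 50, 75, 3] (same object as a)
`a[2] = 55` → a = [12, 36, 55, 75, 3] (same object as c); c = [12, 36, 55, 75, 3] (same object as a)
`b.append(171)` → b = [36, 50, 75, 171]
`print(a)` → prints [12, 36, 55, 75, 3]
`print(b)` → prints [36, 50, 75, 171]
`print(c)` → prints [12, 36, 55, 75, 3]

Answer:
[12, 36, 55, 75, 3]
[36, 50, 75, 171]
[12, 36, 55, 75, 3]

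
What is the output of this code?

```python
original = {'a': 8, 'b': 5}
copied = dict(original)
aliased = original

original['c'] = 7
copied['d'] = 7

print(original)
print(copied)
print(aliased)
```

Key concept: dict() creates copy, assignment creates alias.
Step by step:
`original = {'a': 8, 'b': 5}` → original = {'a': 8, 'b': 5}
`copied = dict(original)` → copied = {'a': 8, 'b': 5}
`aliased = original` → aliased = {'a': 8, 'b': 5} (same object as original)
`original['c'] = 7` → original = {'a': 8, 'b': 5, 'c': 7} (same object as aliased); aliased = {'a': 8, 'b': 5, 'c': 7} (same object as original)
`copied['d'] = 7` → copied = {'a': 8, 'b': 5, 'd': 7}
`print(original)` → prints {'a': 8, 'b': 5, 'c': 7}
`print(copied)` → prints {'a': 8, 'b': 5, 'd': 7}
`print(aliased)` → prints {'a': 8, 'b': 5, 'c': 7}

Answer:
{'a': 8, 'b': 5, 'c': 7}
{'a': 8, 'b': 5, 'd': 7}
{'a': 8, 'b': 5, 'c': 7}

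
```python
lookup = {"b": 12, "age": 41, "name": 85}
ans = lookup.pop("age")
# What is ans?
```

Trace:
`lookup = {"b": 12, "age": 41, "name": 85}` → lookup = {'b': 12, 'age': 41, 'name': 85}
`ans = lookup.pop("age")` → lookup = {'b': 12, 'name': 85}; ans = 41
So ans = 41

Answer: 41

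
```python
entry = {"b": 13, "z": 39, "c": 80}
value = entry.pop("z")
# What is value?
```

Trace:
`entry = {"b": 13, "z": 39, "c": 80}` → entry = {'b': 13, 'z': 39, 'c': 80}
`value = entry.pop("z")` → entry = {'b': 13, 'c': 80}; value = 39
So value = 39

Answer: 39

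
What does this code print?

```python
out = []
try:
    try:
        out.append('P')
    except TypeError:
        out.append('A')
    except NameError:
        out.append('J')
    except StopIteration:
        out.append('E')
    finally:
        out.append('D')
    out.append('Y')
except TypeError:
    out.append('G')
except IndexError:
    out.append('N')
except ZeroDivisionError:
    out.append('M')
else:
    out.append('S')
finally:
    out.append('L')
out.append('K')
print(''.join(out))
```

Execution trace: 'P' (inner try body, no exception) → 'D' (inner finally) → 'Y' (try body, no exception) → 'S' (else) → 'L' (finally) → 'K' (after the try/except). Output: PDYSLK

Answer: PDYSLK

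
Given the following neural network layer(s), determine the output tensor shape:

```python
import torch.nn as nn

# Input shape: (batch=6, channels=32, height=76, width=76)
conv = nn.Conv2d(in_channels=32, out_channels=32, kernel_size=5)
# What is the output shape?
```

Input: (6, 32, 76, 76) -> Output: (6, 32, 72, 72)

Answer: (6, 32, 72, 72)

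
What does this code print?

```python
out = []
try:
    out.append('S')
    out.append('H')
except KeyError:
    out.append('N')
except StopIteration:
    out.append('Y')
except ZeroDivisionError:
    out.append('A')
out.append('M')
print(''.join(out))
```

Execution trace: 'S' (try body) → 'H' (try body, no exception) → 'M' (after the try/except). Output: SHM

Answer: SHM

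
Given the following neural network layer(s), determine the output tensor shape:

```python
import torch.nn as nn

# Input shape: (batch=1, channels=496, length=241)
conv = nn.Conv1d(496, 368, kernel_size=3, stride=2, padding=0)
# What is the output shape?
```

Input: (1, 496, 241) -> Output: (1, 368, 120)

Answer: (1, 368, 120)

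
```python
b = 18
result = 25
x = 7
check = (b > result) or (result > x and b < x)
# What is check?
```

Trace:
`b = 18` → b = 18
`result = 25` → result = 25
`x = 7` → x = 7
`check = (b > result) or (result > x and b < x)` → check = False
So check = False

Answer: False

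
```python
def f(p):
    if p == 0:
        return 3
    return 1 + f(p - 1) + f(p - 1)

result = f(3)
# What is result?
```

f(p) = 1 + 2·f(p-1), f(0)=3. Closed form: (3+1)·2^3 - 1 = 31.

Answer: 31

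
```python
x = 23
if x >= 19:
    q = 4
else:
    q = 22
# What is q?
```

Trace:
`x = 23` → x = 23
`if x >= 19: ...` → x >= 19 is True → q = 4
So q = 4

Answer: 4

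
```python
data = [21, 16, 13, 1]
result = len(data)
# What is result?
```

Trace:
`data = [21, 16, 13, 1]` → data = [21, 16, 13, 1]
`result = len(data)` → result = 4
So result = 4

Answer: 4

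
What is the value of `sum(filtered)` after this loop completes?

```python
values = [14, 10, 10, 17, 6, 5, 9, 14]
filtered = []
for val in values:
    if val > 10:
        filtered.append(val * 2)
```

Sum of doubled values > 10
`filtered` takes the values: [] → [28] → [28, 34] → [28, 34, 28]
So `sum(filtered)` = 90

Answer: 90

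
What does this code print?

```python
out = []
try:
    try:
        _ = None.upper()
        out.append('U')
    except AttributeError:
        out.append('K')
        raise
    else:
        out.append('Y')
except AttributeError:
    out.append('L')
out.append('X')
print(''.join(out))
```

Execution trace: 'K' (inner except AttributeError) → 'L' (outer except AttributeError) → 'X' (after the try/except). Output: KLX

Answer: KLX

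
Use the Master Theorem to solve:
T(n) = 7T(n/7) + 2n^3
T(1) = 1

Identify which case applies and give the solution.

a=7, b=7, f(n)=2n^3. log_7(7) = 1. Since c=3 > 1 and the regularity condition holds (7(n/7)^3 = (7/7^3)n^3 with 7/7^3 < 1), Case 3 applies: T(n) = Θ(f(n)) = O(n^3).

Answer: O(n^3) - Case 3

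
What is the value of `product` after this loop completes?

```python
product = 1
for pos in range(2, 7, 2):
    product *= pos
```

Product of even numbers 2 to 6
`product` takes the values: 1 → 2 → 8 → 48

Answer: 48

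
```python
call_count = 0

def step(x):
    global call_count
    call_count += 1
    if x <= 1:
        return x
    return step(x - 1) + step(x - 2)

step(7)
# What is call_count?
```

Calls(x) = 1 + Calls(x-1) + Calls(x-2); Calls(0)=Calls(1)=1. For x=7 this gives 41.

Answer: 41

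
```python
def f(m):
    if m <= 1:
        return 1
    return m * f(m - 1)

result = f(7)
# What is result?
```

f(7) = 7 * 6 * 5 * 4 * 3 * 2 * 1 = 5040

Answer: 5040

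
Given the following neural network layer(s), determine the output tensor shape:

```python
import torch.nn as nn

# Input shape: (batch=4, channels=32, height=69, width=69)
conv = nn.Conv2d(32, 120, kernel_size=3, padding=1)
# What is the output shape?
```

Input: (4, 32, 69, 69) -> Output: (4, 120, 69, 69)

Answer: (4, 120, 69, 69)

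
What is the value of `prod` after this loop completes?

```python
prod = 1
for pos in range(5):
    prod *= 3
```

3^5 = 243
`prod` takes the values: 1 → 3 → 9 → 27 → 81 → 243

Answer: 243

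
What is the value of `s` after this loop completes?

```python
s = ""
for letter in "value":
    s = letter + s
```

Reverse 'value'
`s` takes the values: "" → "v" → "av" → "lav" → "ulav" → "eulav"

Answer: "eulav"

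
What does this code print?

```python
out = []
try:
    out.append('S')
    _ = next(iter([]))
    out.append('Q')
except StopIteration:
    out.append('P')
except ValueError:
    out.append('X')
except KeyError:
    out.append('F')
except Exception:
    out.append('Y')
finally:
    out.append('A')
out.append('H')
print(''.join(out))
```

Execution trace: 'S' (try body) → 'P' (except StopIteration) → 'A' (finally) → 'H' (after the try/except). Output: SPAH

Answer: SPAH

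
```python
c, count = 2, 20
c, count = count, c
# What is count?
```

Trace:
`c, count = 2, 20` → c = 2; count = 20
`c, count = count, c` → c = 20; count = 2
So count = 2

Answer: 2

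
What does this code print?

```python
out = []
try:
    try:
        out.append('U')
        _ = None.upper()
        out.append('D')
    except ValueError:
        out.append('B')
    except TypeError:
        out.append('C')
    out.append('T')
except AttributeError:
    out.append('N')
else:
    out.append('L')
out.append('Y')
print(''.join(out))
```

Execution trace: 'U' (inner try body) → 'N' (except AttributeError) → 'Y' (after the try/except). Output: UNY

Answer: UNY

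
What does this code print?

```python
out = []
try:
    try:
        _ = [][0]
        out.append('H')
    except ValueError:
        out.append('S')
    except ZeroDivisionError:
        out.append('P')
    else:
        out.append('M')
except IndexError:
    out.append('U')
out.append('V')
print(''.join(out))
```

Execution trace: 'U' (outer except IndexError) → 'V' (after the try/except). Output: UV

Answer: UV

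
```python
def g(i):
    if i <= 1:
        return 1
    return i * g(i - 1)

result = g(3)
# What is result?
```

g(3) = 3 * 2 * 1 = 6

Answer: 6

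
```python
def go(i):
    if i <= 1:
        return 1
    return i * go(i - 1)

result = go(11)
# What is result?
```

go(11) = 11 * 10 * 9 * 8 * 7 * 6 * 5 * 4 * 3 * 2 * 1 = 39916800

Answer: 39916800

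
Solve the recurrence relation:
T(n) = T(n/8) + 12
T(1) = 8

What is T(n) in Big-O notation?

Each step divides n by 8 and adds 12. After log_8(n) steps we reach T(1)=8. So T(n) = 12·log_8(n) + 8 = O(log n).

Answer: O(log n)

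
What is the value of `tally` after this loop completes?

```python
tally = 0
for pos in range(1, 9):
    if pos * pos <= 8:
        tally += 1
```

Count numbers where pos² ≤ 8
`tally` takes the values: 0 → 1 → 2

Answer: 2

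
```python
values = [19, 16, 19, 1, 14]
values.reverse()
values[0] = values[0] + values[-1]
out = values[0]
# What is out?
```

Trace:
`values = [19, 16, 19, 1, 14]` → values = [19, 16, 19, 1, 14]
`values.reverse()` → values = [14, 1, 19, 16, 19]
`values[0] = values[0] + values[-1]` → values = [33, 1, 19, 16, 19]
`out = values[0]` → out = 33
So out = 33

Answer: 33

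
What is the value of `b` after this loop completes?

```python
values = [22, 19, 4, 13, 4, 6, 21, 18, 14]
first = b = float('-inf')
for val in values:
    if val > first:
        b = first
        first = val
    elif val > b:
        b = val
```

Second largest (with repeats) in [22, 19, 4, 13, 4, 6, 21, 18, 14]
`b` takes the values: -inf → 19 → 21

Answer: 21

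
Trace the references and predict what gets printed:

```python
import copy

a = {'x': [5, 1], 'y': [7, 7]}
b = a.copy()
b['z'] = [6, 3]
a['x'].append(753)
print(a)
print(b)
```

Key concept: shallow copy of dict with mutable values.
Step by step:
`a = {'x': [5, 1], 'y': [7, 7]}` → a = {'x': [5, 1], 'y': [7, 7]}
`b = a.copy()` → b = {'x': [5, 1], 'y': [7, 7]}
`b['z'] = [6, 3]` → b = {'x': [5, 1], 'y': [7, 7], 'z': [6, 3]}
`a['x'].append(753)` → a = {'x': [5, 1, 753], 'y': [7, 7]}; b = {'x': [5, 1, 753], 'y': [7, 7], 'z': [6, 3]}
`print(a)` → prints {'x': [5, 1, 753], 'y': [7, 7]}
`print(b)` → prints {'x': [5, 1, 753], 'y': [7, 7], 'z': [6, 3]}

Answer:
{'x': [5, 1, 753], 'y': [7, 7]}
{'x': [5, 1, 753], 'y': [7, 7], 'z': [6, 3]}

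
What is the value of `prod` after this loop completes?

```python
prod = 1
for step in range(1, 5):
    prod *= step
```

4! = 24
`prod` takes the values: 1 → 2 → 6 → 24

Answer: 24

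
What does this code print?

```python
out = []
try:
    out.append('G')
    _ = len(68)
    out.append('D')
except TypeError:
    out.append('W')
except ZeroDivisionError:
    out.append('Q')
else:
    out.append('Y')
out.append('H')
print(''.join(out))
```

Execution trace: 'G' (try body) → 'W' (except TypeError) → 'H' (after the try/except). Output: GWH

Answer: GWH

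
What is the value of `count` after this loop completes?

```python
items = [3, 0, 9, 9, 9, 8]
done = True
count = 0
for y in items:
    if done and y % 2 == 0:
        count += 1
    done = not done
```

Count even values at even positions
`count` takes the values: 0

Answer: 0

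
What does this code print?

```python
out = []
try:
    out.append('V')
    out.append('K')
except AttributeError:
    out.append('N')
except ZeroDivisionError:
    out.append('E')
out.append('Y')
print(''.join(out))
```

Execution trace: 'V' (try body) → 'K' (try body, no exception) → 'Y' (after the try/except). Output: VKY

Answer: VKY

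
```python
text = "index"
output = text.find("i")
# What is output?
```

Trace:
`text = "index"` → text = 'index'
`output = text.find("i")` → output = 0
So output = 0

Answer: 0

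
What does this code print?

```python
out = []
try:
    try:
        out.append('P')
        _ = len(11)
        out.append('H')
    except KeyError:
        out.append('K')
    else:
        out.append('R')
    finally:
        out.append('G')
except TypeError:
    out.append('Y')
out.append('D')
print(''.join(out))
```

Execution trace: 'P' (try body) → 'G' (finally) → 'Y' (outer except TypeError) → 'D' (after the try/except). Output: PGYD

Answer: PGYD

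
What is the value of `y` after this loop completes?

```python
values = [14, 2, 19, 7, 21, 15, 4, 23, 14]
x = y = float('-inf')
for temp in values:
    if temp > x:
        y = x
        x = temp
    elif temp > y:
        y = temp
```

Second largest (with repeats) in [14, 2, 19, 7, 21, 15, 4, 23, 14]
`y` takes the values: -inf → 2 → 14 → 19 → 21

Answer: 21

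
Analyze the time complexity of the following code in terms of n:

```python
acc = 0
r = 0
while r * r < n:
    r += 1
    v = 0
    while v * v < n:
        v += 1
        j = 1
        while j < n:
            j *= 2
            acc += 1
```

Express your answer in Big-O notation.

Each loop level contributes: √n × √n × log n. Multiplying the contributions gives O(n log n).

Answer: O(n log n)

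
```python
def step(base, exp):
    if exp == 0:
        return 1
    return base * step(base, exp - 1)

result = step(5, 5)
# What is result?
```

step(5, 5) = 5 * 5 * 5 * 5 * 5 = 3125

Answer: 3125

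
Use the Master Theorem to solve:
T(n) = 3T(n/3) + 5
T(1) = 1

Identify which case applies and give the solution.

a=3, b=3, f(n)=5. log_3(3) = 1. Since c=0 < 1, Case 1 applies: T(n) = Θ(n^log_b(a)) = O(n).

Answer: O(n) - Case 1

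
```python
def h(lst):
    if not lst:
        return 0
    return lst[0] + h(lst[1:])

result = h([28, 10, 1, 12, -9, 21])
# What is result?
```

28 + 10 + 1 + 12 + (-9) + 21 + 0 = 63

Answer: 63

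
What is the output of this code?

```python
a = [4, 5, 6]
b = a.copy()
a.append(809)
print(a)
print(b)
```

Key concept: list.copy() creates independent copy.
Step by step:
`a = [4, 5, 6]` → a = [4, 5, 6]
`b = a.copy()` → b = [4, 5, 6]
`a.append(809)` → a = [4, 5, 6, 809]
`print(a)` → prints [4, 5, 6, 809]
`print(b)` → prints [4, 5, 6]

Answer:
[4, 5, 6, 809]
[4, 5, 6]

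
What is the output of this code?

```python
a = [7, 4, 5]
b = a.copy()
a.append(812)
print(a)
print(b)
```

Key concept: list.copy() creates independent copy.
Step by step:
`a = [7, 4, 5]` → a = [7, 4, 5]
`b = a.copy()` → b = [7, 4, 5]
`a.append(812)` → a = [7, 4, 5, 812]
`print(a)` → prints [7, 4, 5, 812]
`print(b)` → prints [7, 4, 5]

Answer:
[7, 4, 5, 812]
[7, 4, 5]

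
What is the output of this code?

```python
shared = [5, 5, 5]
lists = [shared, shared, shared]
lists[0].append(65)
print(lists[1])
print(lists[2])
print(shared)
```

Key concept: list of same reference.
Step by step:
`shared = [5, 5, 5]` → shared = [5, 5, 5]
`lists = [shared, shared, shared]` → lists = [[5, 5, 5], [5, 5, 5], [5, 5, 5]]
`lists[0].append(65)` → shared = [5, 5, 5, 65]; lists = [[5, 5, 5, 65], [5, 5, 5, 65], [5, 5, 5, 65]]
`print(lists[1])` → prints [5, 5, 5, 65]
`print(lists[2])` → prints [5, 5, 5, 65]
`print(shared)` → prints [5, 5, 5, 65]

Answer:
[5, 5, 5, 65]
[5, 5, 5, 65]
[5, 5, 5, 65]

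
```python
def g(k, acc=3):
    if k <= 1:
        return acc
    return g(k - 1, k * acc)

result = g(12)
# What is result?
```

Accumulator trace (n, acc): (12, 3) -> (11, 36) -> (10, 396) -> (9, 3960) -> (8, 35640) -> (7, 285120) -> (6, 1995840) -> (5, 11975040) -> (4, 59875200) -> (3, 239500800) -> (2, 718502400) -> (1, 1437004800) -> return 1437004800

Answer: 1437004800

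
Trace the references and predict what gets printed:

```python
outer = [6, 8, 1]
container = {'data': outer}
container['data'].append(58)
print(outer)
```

Key concept: dict holds reference to list.
Step by step:
`outer = [6, 8, 1]` → outer = [6, 8, 1]
`container = {'data': outer}` → container = {'data': [6, 8, 1]}
`container['data'].append(58)` → outer = [6, 8, 1, 58]; container = {'data': [6, 8, 1, 58]}
`print(outer)` → prints [6, 8, 1, 58]

Answer: [6, 8, 1, 58]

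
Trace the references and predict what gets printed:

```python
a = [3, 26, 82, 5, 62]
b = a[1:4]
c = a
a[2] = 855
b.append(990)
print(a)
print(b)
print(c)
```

Key concept: slice vs alias.
Step by step:
`a = [3, 26, 82, 5, 62]` → a = [3, 26, 82, 5, 62]
`b = a[1:4]` → b = [26, 82, 5]
`c = a` → c = [3, 26, 82, 5, 62] (same object as a)
`a[2] = 855` → a = [3, 26, 855, 5, 62] (same object as c); c = [3, 26, 855, 5, 62] (same object as a)
`b.append(990)` → b = [26, 82, 5, 990]
`print(a)` → prints [3, 26, 855, 5, 62]
`print(b)` → prints [26, 82, 5, 990]
`print(c)` → prints [3, 26, 855, 5, 62]

Answer:
[3, 26, 855, 5, 62]
[26, 82, 5, 990]
[3, 26, 855, 5, 62]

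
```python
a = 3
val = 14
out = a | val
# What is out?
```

Trace:
`a = 3` → a = 3
`val = 14` → val = 14
`out = a | val` → out = 15
So out = 15

Answer: 15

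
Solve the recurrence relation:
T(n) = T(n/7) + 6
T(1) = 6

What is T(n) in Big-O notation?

Each step divides n by 7 and adds 6. After log_7(n) steps we reach T(1)=6. So T(n) = 6·log_7(n) + 6 = O(log n).

Answer: O(log n)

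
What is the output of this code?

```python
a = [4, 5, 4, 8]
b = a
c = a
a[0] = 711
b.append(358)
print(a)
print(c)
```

Key concept: multiple aliases.
Step by step:
`a = [4, 5, 4, 8]` → a = [4, 5, 4, 8]
`b = a` → b = [4, 5, 4, 8] (same object as a)
`c = a` → c = [4, 5, 4, 8] (same object as a, b)
`a[0] = 711` → a = [711, 5, 4, 8] (same object as b, c); b = [711, 5, 4, 8] (same object as a, c); c = [711, 5, 4, 8] (same object as a, b)
`b.append(358)` → a = [711, 5, 4, 8, 358] (same object as b, c); b = [711, 5, 4, 8, 358] (same object as a, c); c = [711, 5, 4, 8, 358] (same object as a, b)
`print(a)` → prints [711, 5, 4, 8, 358]
`print(c)` → prints [711, 5, 4, 8, 358]

Answer:
[711, 5, 4, 8, 358]
[711, 5, 4, 8, 358]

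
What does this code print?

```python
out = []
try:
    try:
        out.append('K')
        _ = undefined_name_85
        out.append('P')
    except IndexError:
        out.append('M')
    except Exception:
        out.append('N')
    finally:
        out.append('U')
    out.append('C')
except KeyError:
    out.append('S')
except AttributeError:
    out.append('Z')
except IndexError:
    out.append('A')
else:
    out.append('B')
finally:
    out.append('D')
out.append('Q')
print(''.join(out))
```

Execution trace: 'K' (inner try body) → 'N' (inner except Exception) → 'U' (inner finally) → 'C' (try body, no exception) → 'B' (else) → 'D' (finally) → 'Q' (after the try/except). Output: KNUCBDQ

Answer: KNUCBDQ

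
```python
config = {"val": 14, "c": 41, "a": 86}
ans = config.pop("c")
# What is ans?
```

Trace:
`config = {"val": 14, "c": 41, "a": 86}` → config = {'val': 14, 'c': 41, 'a': 86}
`ans = config.pop("c")` → config = {'val': 14, 'a': 86}; ans = 41
So ans = 41

Answer: 41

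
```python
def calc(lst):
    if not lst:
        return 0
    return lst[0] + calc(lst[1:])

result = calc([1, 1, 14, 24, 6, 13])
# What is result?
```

1 + 1 + 14 + 24 + 6 + 13 + 0 = 59

Answer: 59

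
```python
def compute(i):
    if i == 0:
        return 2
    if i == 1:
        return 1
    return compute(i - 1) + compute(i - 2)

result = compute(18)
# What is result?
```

Build up from base cases: compute(0)=2, compute(1)=1, compute(2)=3, compute(3)=4, compute(4)=7, compute(5)=11, compute(6)=18, ..., compute(18)=5778

Answer: 5778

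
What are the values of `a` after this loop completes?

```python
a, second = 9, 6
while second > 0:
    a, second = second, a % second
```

GCD of 9 and 6
`a` takes the values: 9 → 6 → 3

Answer: 3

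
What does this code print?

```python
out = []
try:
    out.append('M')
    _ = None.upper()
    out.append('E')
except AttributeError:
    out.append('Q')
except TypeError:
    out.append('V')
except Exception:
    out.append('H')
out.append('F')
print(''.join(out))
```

Execution trace: 'M' (try body) → 'Q' (except AttributeError) → 'F' (after the try/except). Output: MQF

Answer: MQF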